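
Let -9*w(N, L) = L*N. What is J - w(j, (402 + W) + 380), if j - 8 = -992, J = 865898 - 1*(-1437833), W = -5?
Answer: 2218779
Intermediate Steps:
J = 2303731 (J = 865898 + 1437833 = 2303731)
j = -984 (j = 8 - 992 = -984)
w(N, L) = -L*N/9
J - w(j, (402 + W) + 380) = 2303731 - (-1)*((402 - 5) + 380)*(-984)/9 = 2303731 - (-1)*(397 + 380)*(-984)/9 = 2303731 - (-1)*777*(-984)/9 = 2303731 - 1*84952 = 2303731 - 84952 = 2218779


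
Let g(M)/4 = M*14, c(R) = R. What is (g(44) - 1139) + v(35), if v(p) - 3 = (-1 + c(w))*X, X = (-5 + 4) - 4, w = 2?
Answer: 1323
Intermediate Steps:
X = -5 (X = -1 - 4 = -5)
v(p) = -2 (v(p) = 3 + (-1 + 2)*(-5) = 3 + 1*(-5) = 3 - 5 = -2)
g(M) = 56*M (g(M) = 4*(M*14) = 4*(14*M) = 56*M)
(g(44) - 1139) + v(35) = (56*44 - 1139) - 2 = (2464 - 1139) - 2 = 1325 - 2 = 1323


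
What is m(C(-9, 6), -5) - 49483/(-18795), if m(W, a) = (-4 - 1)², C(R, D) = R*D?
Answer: 74194/2685 ≈ 27.633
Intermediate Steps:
C(R, D) = D*R
m(W, a) = 25 (m(W, a) = (-5)² = 25)
m(C(-9, 6), -5) - 49483/(-18795) = 25 - 49483/(-18795) = 25 - 49483*(-1)/18795 = 25 - 1*(-7069/2685) = 25 + 7069/2685 = 74194/2685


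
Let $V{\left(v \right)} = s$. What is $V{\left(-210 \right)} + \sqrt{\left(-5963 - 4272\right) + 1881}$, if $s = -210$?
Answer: $-210 + i \sqrt{8354} \approx -210.0 + 91.4 i$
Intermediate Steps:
$V{\left(v \right)} = -210$
$V{\left(-210 \right)} + \sqrt{\left(-5963 - 4272\right) + 1881} = -210 + \sqrt{\left(-5963 - 4272\right) + 1881} = -210 + \sqrt{-10235 + 1881} = -210 + \sqrt{-8354} = -210 + i \sqrt{8354}$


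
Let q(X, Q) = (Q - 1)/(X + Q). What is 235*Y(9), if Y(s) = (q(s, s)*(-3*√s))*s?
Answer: -8460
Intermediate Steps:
q(X, Q) = (-1 + Q)/(Q + X)
Y(s) = -3*√s*(-1 + s)/2 (Y(s) = (((-1 + s)/(s + s))*(-3*√s))*s = (((-1 + s)/((2*s)))*(-3*√s))*s = (((1/(2*s))*(-1 + s))*(-3*√s))*s = (((-1 + s)/(2*s))*(-3*√s))*s = (-3*(-1 + s)/(2*√s))*s = -3*√s*(-1 + s)/2)
235*Y(9) = 235*(3*√9*(1 - 1*9)/2) = 235*((3/2)*3*(1 - 9)) = 235*((3/2)*3*(-8)) = 235*(-36) = -8460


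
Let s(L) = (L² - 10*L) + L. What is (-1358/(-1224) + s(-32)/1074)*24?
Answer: 510730/9129 ≈ 55.946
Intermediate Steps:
s(L) = L² - 9*L
(-1358/(-1224) + s(-32)/1074)*24 = (-1358/(-1224) - 32*(-9 - 32)/1074)*24 = (-1358*(-1/1224) - 32*(-41)*(1/1074))*24 = (679/612 + 1312*(1/1074))*24 = (679/612 + 656/537)*24 = (255365/109548)*24 = 510730/9129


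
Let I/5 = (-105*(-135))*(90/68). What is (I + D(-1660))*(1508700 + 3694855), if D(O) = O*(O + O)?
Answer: 991642386972125/34 ≈ 2.9166e+13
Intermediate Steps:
D(O) = 2*O**2 (D(O) = O*(2*O) = 2*O**2)
I = 3189375/34 (I = 5*((-105*(-135))*(90/68)) = 5*(14175*(90*(1/68))) = 5*(14175*(45/34)) = 5*(637875/34) = 3189375/34 ≈ 93805.)
(I + D(-1660))*(1508700 + 3694855) = (3189375/34 + 2*(-1660)**2)*(1508700 + 3694855) = (3189375/34 + 2*2755600)*5203555 = (3189375/34 + 5511200)*5203555 = (190570175/34)*5203555 = 991642386972125/34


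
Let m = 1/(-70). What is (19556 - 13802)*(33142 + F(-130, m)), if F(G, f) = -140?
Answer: 189893508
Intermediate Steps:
m = -1/70 ≈ -0.014286
(19556 - 13802)*(33142 + F(-130, m)) = (19556 - 13802)*(33142 - 140) = 5754*33002 = 189893508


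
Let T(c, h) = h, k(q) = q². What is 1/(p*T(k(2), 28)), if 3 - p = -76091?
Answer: 1/2130632 ≈ 4.6934e-7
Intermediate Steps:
p = 76094 (p = 3 - 1*(-76091) = 3 + 76091 = 76094)
1/(p*T(k(2), 28)) = 1/(76094*28) = (1/76094)*(1/28) = 1/2130632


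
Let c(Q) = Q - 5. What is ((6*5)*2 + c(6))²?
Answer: 3721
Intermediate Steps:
c(Q) = -5 + Q
((6*5)*2 + c(6))² = ((6*5)*2 + (-5 + 6))² = (30*2 + 1)² = (60 + 1)² = 61² = 3721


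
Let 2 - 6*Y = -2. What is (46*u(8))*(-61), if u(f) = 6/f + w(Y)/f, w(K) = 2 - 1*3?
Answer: -7015/4 ≈ -1753.8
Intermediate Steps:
Y = 2/3 (Y = 1/3 - 1/6*(-2) = 1/3 + 1/3 = 2/3 ≈ 0.66667)
w(K) = -1 (w(K) = 2 - 3 = -1)
u(f) = 5/f (u(f) = 6/f - 1/f = 5/f)
(46*u(8))*(-61) = (46*(5/8))*(-61) = (115/4)*(-61) = -7015/4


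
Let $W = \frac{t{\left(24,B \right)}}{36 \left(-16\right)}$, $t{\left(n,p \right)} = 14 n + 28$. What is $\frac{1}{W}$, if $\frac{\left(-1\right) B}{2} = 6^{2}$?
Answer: $- \frac{144}{91} \approx -1.5824$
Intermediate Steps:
$B = -72$ ($B = - 2 \cdot 6^{2} = \left(-2\right) 36 = -72$)
$t{\left(n,p \right)} = 28 + 14 n$
$W = - \frac{91}{144}$ ($W = \frac{28 + 14 \cdot 24}{36 \left(-16\right)} = \frac{28 + 336}{-576} = 364 \left(- \frac{1}{576}\right) = - \frac{91}{144} \approx -0.63194$)
$\frac{1}{W} = \frac{1}{- \frac{91}{144}} = - \frac{144}{91}$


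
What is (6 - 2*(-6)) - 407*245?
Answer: -99697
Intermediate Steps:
(6 - 2*(-6)) - 407*245 = (6 + 12) - 99715 = 18 - 99715 = -99697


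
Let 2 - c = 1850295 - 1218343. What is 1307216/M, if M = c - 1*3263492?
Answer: -653608/1947721 ≈ -0.33558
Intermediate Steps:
c = -631950 (c = 2 - (1850295 - 1218343) = 2 - 1*631952 = 2 - 631952 = -631950)
M = -3895442 (M = -631950 - 1*3263492 = -631950 - 3263492 = -3895442)
1307216/M = 1307216/(-3895442) = 1307216*(-1/3895442) = -653608/1947721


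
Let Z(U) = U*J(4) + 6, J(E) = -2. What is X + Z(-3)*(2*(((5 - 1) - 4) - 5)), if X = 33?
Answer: -87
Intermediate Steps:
Z(U) = 6 - 2*U (Z(U) = U*(-2) + 6 = -2*U + 6 = 6 - 2*U)
X + Z(-3)*(2*(((5 - 1) - 4) - 5)) = 33 + (6 - 2*(-3))*(2*(((5 - 1) - 4) - 5)) = 33 + (6 + 6)*(2*((4 - 4) - 5)) = 33 + 12*(2*(0 - 5)) = 33 + 12*(2*(-5)) = 33 + 12*(-10) = 33 - 120 = -87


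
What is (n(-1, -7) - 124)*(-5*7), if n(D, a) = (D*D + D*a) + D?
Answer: 4095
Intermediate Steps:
n(D, a) = D + D**2 + D*a (n(D, a) = (D**2 + D*a) + D = D + D**2 + D*a)
(n(-1, -7) - 124)*(-5*7) = (-(1 - 1 - 7) - 124)*(-5*7) = (-1*(-7) - 124)*(-35) = (7 - 124)*(-35) = -117*(-35) = 4095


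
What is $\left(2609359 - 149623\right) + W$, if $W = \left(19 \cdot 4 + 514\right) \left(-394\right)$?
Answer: $2227276$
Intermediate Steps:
$W = -232460$ ($W = \left(76 + 514\right) \left(-394\right) = 590 \left(-394\right) = -232460$)
$\left(2609359 - 149623\right) + W = \left(2609359 - 149623\right) - 232460 = 2459736 - 232460 = 2227276$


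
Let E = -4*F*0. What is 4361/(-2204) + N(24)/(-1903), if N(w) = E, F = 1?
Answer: -4361/2204 ≈ -1.9787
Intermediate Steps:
E = 0 (E = -4*1*0 = -4*0 = 0)
N(w) = 0
4361/(-2204) + N(24)/(-1903) = 4361/(-2204) + 0/(-1903) = 4361*(-1/2204) + 0*(-1/1903) = -4361/2204 + 0 = -4361/2204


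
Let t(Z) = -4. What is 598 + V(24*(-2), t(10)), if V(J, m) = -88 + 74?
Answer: 584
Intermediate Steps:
V(J, m) = -14
598 + V(24*(-2), t(10)) = 598 - 14 = 584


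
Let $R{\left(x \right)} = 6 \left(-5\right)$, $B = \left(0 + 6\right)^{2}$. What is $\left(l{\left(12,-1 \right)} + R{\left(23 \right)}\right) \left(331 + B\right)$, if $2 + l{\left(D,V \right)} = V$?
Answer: $-12111$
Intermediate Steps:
$l{\left(D,V \right)} = -2 + V$
$B = 36$ ($B = 6^{2} = 36$)
$R{\left(x \right)} = -30$
$\left(l{\left(12,-1 \right)} + R{\left(23 \right)}\right) \left(331 + B\right) = \left(\left(-2 - 1\right) - 30\right) \left(331 + 36\right) = \left(-3 - 30\right) 367 = \left(-33\right) 367 = -12111$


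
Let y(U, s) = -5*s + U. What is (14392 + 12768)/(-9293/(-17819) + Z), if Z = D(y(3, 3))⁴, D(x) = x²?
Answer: 483964040/7661843850317 ≈ 6.3165e-5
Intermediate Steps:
y(U, s) = U - 5*s
Z = 429981696 (Z = ((3 - 5*3)²)⁴ = ((3 - 15)²)⁴ = ((-12)²)⁴ = 144⁴ = 429981696)
(14392 + 12768)/(-9293/(-17819) + Z) = (14392 + 12768)/(-9293/(-17819) + 429981696) = 27160/(-9293*(-1/17819) + 429981696) = 27160/(9293/17819 + 429981696) = 27160/(7661843850317/17819) = 27160*(17819/7661843850317) = 483964040/7661843850317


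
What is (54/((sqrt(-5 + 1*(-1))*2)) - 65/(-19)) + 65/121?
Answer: 9100/2299 - 9*I*sqrt(6)/2 ≈ 3.9582 - 11.023*I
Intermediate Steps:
(54/((sqrt(-5 + 1*(-1))*2)) - 65/(-19)) + 65/121 = (54/((sqrt(-5 - 1)*2)) - 65*(-1/19)) + (1/121)*65 = (54/((sqrt(-6)*2)) + 65/19) + 65/121 = (54/(((I*sqrt(6))*2)) + 65/19) + 65/121 = (54/((2*I*sqrt(6))) + 65/19) + 65/121 = (54*(-I*sqrt(6)/12) + 65/19) + 65/121 = (-9*I*sqrt(6)/2 + 65/19) + 65/121 = (65/19 - 9*I*sqrt(6)/2) + 65/121 = 9100/2299 - 9*I*sqrt(6)/2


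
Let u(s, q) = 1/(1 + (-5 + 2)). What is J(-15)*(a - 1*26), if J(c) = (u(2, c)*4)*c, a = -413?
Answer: -13170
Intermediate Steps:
u(s, q) = -1/2 (u(s, q) = 1/(1 - 3) = 1/(-2) = -1/2)
J(c) = -2*c (J(c) = (-1/2*4)*c = -2*c)
J(-15)*(a - 1*26) = (-2*(-15))*(-413 - 1*26) = 30*(-413 - 26) = 30*(-439) = -13170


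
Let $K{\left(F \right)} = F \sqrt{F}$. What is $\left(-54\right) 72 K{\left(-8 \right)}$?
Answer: $62208 i \sqrt{2} \approx 87975.0 i$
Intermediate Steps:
$K{\left(F \right)} = F^{\frac{3}{2}}$
$\left(-54\right) 72 K{\left(-8 \right)} = \left(-54\right) 72 \left(-8\right)^{\frac{3}{2}} = - 3888 \left(- 16 i \sqrt{2}\right) = 62208 i \sqrt{2}$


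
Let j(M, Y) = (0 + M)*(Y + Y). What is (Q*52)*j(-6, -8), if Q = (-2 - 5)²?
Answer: 244608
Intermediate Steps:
Q = 49 (Q = (-7)² = 49)
j(M, Y) = 2*M*Y (j(M, Y) = M*(2*Y) = 2*M*Y)
(Q*52)*j(-6, -8) = (49*52)*(2*(-6)*(-8)) = 2548*96 = 244608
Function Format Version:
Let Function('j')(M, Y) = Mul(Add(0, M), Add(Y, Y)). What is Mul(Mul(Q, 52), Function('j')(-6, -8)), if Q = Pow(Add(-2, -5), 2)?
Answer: 244608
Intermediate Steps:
Q = 49 (Q = Pow(-7, 2) = 49)
Function('j')(M, Y) = Mul(2, M, Y) (Function('j')(M, Y) = Mul(M, Mul(2, Y)) = Mul(2, M, Y))
Mul(Mul(Q, 52), Function('j')(-6, -8)) = Mul(Mul(49, 52), Mul(2, -6, -8)) = Mul(2548, 96) = 244608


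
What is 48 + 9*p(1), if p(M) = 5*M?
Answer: 93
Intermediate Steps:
48 + 9*p(1) = 48 + 9*(5*1) = 48 + 9*5 = 48 + 45 = 93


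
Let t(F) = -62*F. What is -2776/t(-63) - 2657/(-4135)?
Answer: -550259/8075655 ≈ -0.068138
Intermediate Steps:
-2776/t(-63) - 2657/(-4135) = -2776/((-62*(-63))) - 2657/(-4135) = -2776/3906 - 2657*(-1/4135) = -2776*1/3906 + 2657/4135 = -1388/1953 + 2657/4135 = -550259/8075655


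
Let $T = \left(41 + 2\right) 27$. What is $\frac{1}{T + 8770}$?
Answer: $\frac{1}{9931} \approx 0.00010069$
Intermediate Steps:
$T = 1161$ ($T = 43 \cdot 27 = 1161$)
$\frac{1}{T + 8770} = \frac{1}{1161 + 8770} = \frac{1}{9931}$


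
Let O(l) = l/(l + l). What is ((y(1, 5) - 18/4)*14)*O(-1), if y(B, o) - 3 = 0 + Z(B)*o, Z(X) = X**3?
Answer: 49/2 ≈ 24.500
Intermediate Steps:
y(B, o) = 3 + o*B**3 (y(B, o) = 3 + (0 + B**3*o) = 3 + (0 + o*B**3) = 3 + o*B**3)
O(l) = 1/2 (O(l) = l/((2*l)) = l*(1/(2*l)) = 1/2)
((y(1, 5) - 18/4)*14)*O(-1) = (((3 + 5*1**3) - 18/4)*14)*(1/2) = (((3 + 5*1) - 18*1/4)*14)*(1/2) = (((3 + 5) - 9/2)*14)*(1/2) = ((8 - 9/2)*14)*(1/2) = ((7/2)*14)*(1/2) = 49*(1/2) = 49/2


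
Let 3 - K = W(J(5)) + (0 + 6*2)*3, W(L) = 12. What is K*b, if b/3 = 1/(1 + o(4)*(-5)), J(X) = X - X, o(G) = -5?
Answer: -135/26 ≈ -5.1923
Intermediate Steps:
J(X) = 0
b = 3/26 (b = 3/(1 - 5*(-5)) = 3/(1 + 25) = 3/26 ≈ 0.11538)
K = -45 (K = 3 - (12 + (0 + 6*2)*3) = 3 - (12 + (0 + 12)*3) = 3 - (12 + 12*3) = 3 - (12 + 36) = 3 - 1*48 = 3 - 48 = -45)
K*b = -45*3/26 = -135/26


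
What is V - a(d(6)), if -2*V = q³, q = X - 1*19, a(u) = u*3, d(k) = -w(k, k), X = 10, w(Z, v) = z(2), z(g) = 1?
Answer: 735/2 ≈ 367.50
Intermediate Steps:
w(Z, v) = 1
d(k) = -1 (d(k) = -1*1 = -1)
a(u) = 3*u
q = -9 (q = 10 - 1*19 = 10 - 19 = -9)
V = 729/2 (V = -½*(-9)³ = -½*(-729) = 729/2 ≈ 364.50)
V - a(d(6)) = 729/2 - 3*(-1) = 729/2 - 1*(-3) = 729/2 + 3 = 735/2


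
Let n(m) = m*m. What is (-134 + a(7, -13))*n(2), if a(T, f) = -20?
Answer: -616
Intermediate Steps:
n(m) = m²
(-134 + a(7, -13))*n(2) = (-134 - 20)*2² = -154*4 = -616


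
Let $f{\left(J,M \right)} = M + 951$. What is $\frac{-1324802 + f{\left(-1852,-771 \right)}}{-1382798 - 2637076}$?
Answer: $\frac{662311}{2009937} \approx 0.32952$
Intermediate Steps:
$f{\left(J,M \right)} = 951 + M$
$\frac{-1324802 + f{\left(-1852,-771 \right)}}{-1382798 - 2637076} = \frac{-1324802 + \left(951 - 771\right)}{-1382798 - 2637076} = \frac{-1324802 + 180}{-4019874} = \left(-1324622\right) \left(- \frac{1}{4019874}\right) = \frac{662311}{2009937}$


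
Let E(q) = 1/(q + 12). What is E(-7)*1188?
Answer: 1188/5 ≈ 237.60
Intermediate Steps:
E(q) = 1/(12 + q)
E(-7)*1188 = 1188/(12 - 7) = 1188/5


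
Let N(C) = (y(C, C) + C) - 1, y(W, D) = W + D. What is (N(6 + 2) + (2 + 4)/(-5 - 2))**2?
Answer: 24025/49 ≈ 490.31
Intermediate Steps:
y(W, D) = D + W
N(C) = -1 + 3*C (N(C) = ((C + C) + C) - 1 = (2*C + C) - 1 = 3*C - 1 = -1 + 3*C)
(N(6 + 2) + (2 + 4)/(-5 - 2))**2 = ((-1 + 3*(6 + 2)) + (2 + 4)/(-5 - 2))**2 = ((-1 + 3*8) + 6/(-7))**2 = ((-1 + 24) + 6*(-1/7))**2 = (23 - 6/7)**2 = (155/7)**2 = 24025/49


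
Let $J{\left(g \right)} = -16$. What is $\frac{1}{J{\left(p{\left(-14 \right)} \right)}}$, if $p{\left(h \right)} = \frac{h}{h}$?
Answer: $- \frac{1}{16} \approx -0.0625$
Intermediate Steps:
$p{\left(h \right)} = 1$
$\frac{1}{J{\left(p{\left(-14 \right)} \right)}} = \frac{1}{-16} = - \frac{1}{16}$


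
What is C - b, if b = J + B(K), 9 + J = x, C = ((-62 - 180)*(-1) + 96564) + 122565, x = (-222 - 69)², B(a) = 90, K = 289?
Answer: 134609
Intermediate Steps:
x = 84681 (x = (-291)² = 84681)
C = 219371 (C = (-242*(-1) + 96564) + 122565 = (242 + 96564) + 122565 = 96806 + 122565 = 219371)
J = 84672 (J = -9 + 84681 = 84672)
b = 84762 (b = 84672 + 90 = 84762)
C - b = 219371 - 1*84762 = 219371 - 84762 = 134609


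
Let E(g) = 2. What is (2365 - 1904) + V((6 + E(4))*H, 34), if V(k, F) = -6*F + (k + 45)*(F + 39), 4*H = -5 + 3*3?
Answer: 4126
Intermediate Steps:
H = 1 (H = (-5 + 3*3)/4 = (-5 + 9)/4 = (¼)*4 = 1)
V(k, F) = -6*F + (39 + F)*(45 + k) (V(k, F) = -6*F + (45 + k)*(39 + F) = -6*F + (39 + F)*(45 + k))
(2365 - 1904) + V((6 + E(4))*H, 34) = (2365 - 1904) + (1755 + 39*34 + 39*((6 + 2)*1) + 34*((6 + 2)*1)) = 461 + (1755 + 1326 + 39*(8*1) + 34*(8*1)) = 461 + (1755 + 1326 + 39*8 + 34*8) = 461 + (1755 + 1326 + 312 + 272) = 461 + 3665 = 4126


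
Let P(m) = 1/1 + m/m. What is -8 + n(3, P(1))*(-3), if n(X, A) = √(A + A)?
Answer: -14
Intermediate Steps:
P(m) = 2 (P(m) = 1*1 + 1 = 1 + 1 = 2)
n(X, A) = √2*√A (n(X, A) = √(2*A) = √2*√A)
-8 + n(3, P(1))*(-3) = -8 + (√2*√2)*(-3) = -8 + 2*(-3) = -8 - 6 = -14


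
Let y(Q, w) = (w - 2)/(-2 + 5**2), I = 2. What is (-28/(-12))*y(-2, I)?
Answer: 0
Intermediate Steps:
y(Q, w) = -2/23 + w/23 (y(Q, w) = (-2 + w)/(-2 + 25) = (-2 + w)/23 = (-2 + w)*(1/23) = -2/23 + w/23)
(-28/(-12))*y(-2, I) = (-28/(-12))*(-2/23 + (1/23)*2) = (-28*(-1/12))*(-2/23 + 2/23) = (7/3)*0 = 0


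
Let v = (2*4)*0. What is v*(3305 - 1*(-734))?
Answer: 0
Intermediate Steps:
v = 0 (v = 8*0 = 0)
v*(3305 - 1*(-734)) = 0*(3305 - 1*(-734)) = 0*(3305 + 734) = 0*4039 = 0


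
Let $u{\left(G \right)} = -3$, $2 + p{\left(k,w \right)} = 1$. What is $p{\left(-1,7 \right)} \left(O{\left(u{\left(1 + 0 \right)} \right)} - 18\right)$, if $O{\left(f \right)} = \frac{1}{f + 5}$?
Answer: $\frac{35}{2} \approx 17.5$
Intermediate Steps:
$p{\left(k,w \right)} = -1$ ($p{\left(k,w \right)} = -2 + 1 = -1$)
$O{\left(f \right)} = \frac{1}{5 + f}$
$p{\left(-1,7 \right)} \left(O{\left(u{\left(1 + 0 \right)} \right)} - 18\right) = - (\frac{1}{5 - 3} - 18) = - (\frac{1}{2} - 18) = \left(-1\right) \left(- \frac{35}{2}\right) = \frac{35}{2}$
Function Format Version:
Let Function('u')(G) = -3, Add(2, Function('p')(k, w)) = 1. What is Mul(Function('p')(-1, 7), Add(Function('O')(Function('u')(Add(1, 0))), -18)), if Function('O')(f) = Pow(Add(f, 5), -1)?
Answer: Rational(35, 2) ≈ 17.500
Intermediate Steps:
Function('p')(k, w) = -1 (Function('p')(k, w) = Add(-2, 1) = -1)
Function('O')(f) = Pow(Add(5, f), -1)
Mul(Function('p')(-1, 7), Add(Function('O')(Function('u')(Add(1, 0))), -18)) = Mul(-1, Add(Pow(Add(5, -3), -1), -18)) = Mul(-1, Add(Pow(2, -1), -18)) = Mul(-1, Add(Rational(1, 2), -18)) = Mul(-1, Rational(-35, 2)) = Rational(35, 2)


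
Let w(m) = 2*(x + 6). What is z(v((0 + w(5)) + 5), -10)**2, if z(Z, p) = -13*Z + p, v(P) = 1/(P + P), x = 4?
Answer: 263169/2500 ≈ 105.27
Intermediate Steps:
w(m) = 20 (w(m) = 2*(4 + 6) = 2*10 = 20)
v(P) = 1/(2*P)
z(Z, p) = p - 13*Z
z(v((0 + w(5)) + 5), -10)**2 = (-10 - 13/(2*((0 + 20) + 5)))**2 = (-10 - 13/(2*(20 + 5)))**2 = (-10 - 13/(2*25))**2 = (-10 - 13*1/50)**2 = (-10 - 13/50)**2 = (-513/50)**2 = 263169/2500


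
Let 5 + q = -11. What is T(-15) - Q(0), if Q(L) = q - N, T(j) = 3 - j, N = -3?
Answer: 31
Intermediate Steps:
q = -16 (q = -5 - 11 = -16)
Q(L) = -13 (Q(L) = -16 - 1*(-3) = -16 + 3 = -13)
T(-15) - Q(0) = (3 - 1*(-15)) - 1*(-13) = (3 + 15) + 13 = 18 + 13 = 31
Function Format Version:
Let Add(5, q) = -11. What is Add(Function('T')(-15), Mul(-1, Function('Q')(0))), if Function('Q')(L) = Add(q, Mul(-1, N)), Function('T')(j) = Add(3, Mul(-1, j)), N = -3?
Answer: 31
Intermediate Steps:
q = -16 (q = Add(-5, -11) = -16)
Function('Q')(L) = -13 (Function('Q')(L) = Add(-16, Mul(-1, -3)) = Add(-16, 3) = -13)
Add(Function('T')(-15), Mul(-1, Function('Q')(0))) = Add(Add(3, Mul(-1, -15)), Mul(-1, -13)) = Add(Add(3, 15), 13) = Add(18, 13) = 31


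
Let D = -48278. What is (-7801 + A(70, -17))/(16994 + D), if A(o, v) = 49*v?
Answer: 1439/5214 ≈ 0.27599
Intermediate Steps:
(-7801 + A(70, -17))/(16994 + D) = (-7801 + 49*(-17))/(16994 - 48278) = (-7801 - 833)/(-31284) = -8634*(-1/31284) = 1439/5214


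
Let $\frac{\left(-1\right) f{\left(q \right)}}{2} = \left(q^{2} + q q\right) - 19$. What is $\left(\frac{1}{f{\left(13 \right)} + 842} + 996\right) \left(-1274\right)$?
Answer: $- \frac{129428845}{102} \approx -1.2689 \cdot 10^{6}$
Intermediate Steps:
$f{\left(q \right)} = 38 - 4 q^{2}$ ($f{\left(q \right)} = - 2 \left(\left(q^{2} + q q\right) - 19\right) = - 2 \left(\left(q^{2} + q^{2}\right) - 19\right) = - 2 \left(2 q^{2} - 19\right) = - 2 \left(-19 + 2 q^{2}\right) = 38 - 4 q^{2}$)
$\left(\frac{1}{f{\left(13 \right)} + 842} + 996\right) \left(-1274\right) = \left(\frac{1}{\left(38 - 4 \cdot 13^{2}\right) + 842} + 996\right) \left(-1274\right) = \left(\frac{1}{\left(38 - 676\right) + 842} + 996\right) \left(-1274\right) = \left(\frac{1}{-638 + 842} + 996\right) \left(-1274\right) = \left(\frac{1}{204} + 996\right) \left(-1274\right) = \frac{203185}{204} \left(-1274\right) = - \frac{129428845}{102}$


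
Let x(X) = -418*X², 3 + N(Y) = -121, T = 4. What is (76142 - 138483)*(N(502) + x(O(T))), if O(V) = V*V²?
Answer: 106743501932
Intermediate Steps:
N(Y) = -124 (N(Y) = -3 - 121 = -124)
O(V) = V³
(76142 - 138483)*(N(502) + x(O(T))) = (76142 - 138483)*(-124 - 418*(4³)²) = -62341*(-124 - 418*64²) = -62341*(-124 - 418*4096) = -62341*(-124 - 1712128) = -62341*(-1712252) = 106743501932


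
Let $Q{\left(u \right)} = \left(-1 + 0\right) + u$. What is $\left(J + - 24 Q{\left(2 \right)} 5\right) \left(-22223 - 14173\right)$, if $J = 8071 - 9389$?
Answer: $52337448$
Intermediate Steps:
$Q{\left(u \right)} = -1 + u$
$J = -1318$ ($J = 8071 - 9389 = -1318$)
$\left(J + - 24 Q{\left(2 \right)} 5\right) \left(-22223 - 14173\right) = \left(-1318 + - 24 \left(-1 + 2\right) 5\right) \left(-22223 - 14173\right) = \left(-1318 + \left(-24\right) 1 \cdot 5\right) \left(-36396\right) = \left(-1318 - 120\right) \left(-36396\right) = \left(-1438\right) \left(-36396\right) = 52337448$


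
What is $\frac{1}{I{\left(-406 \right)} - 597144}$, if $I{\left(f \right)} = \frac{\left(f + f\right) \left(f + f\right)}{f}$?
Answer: $- \frac{1}{598768} \approx -1.6701 \cdot 10^{-6}$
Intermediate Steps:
$I{\left(f \right)} = 4 f$ ($I{\left(f \right)} = \frac{2 f 2 f}{f} = \frac{4 f^{2}}{f} = 4 f$)
$\frac{1}{I{\left(-406 \right)} - 597144} = \frac{1}{4 \left(-406\right) - 597144} = \frac{1}{-1624 - 597144} = \frac{1}{-598768} = - \frac{1}{598768}$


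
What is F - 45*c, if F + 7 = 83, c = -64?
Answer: 2956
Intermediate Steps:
F = 76 (F = -7 + 83 = 76)
F - 45*c = 76 - 45*(-64) = 76 + 2880 = 2956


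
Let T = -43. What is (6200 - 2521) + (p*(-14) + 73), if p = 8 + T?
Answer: 4242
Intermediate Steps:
p = -35 (p = 8 - 43 = -35)
(6200 - 2521) + (p*(-14) + 73) = (6200 - 2521) + (-35*(-14) + 73) = 3679 + (490 + 73) = 3679 + 563 = 4242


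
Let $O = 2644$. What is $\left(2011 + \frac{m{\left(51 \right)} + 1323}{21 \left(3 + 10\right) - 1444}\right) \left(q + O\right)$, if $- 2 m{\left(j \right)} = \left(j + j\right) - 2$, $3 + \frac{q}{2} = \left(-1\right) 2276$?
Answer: $- \frac{4504805712}{1171} \approx -3.847 \cdot 10^{6}$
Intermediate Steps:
$q = -4558$ ($q = -6 + 2 \left(\left(-1\right) 2276\right) = -6 + 2 \left(-2276\right) = -6 - 4552 = -4558$)
$m{\left(j \right)} = 1 - j$ ($m{\left(j \right)} = - \frac{\left(j + j\right) - 2}{2} = - \frac{2 j - 2}{2} = - \frac{-2 + 2 j}{2} = 1 - j$)
$\left(2011 + \frac{m{\left(51 \right)} + 1323}{21 \left(3 + 10\right) - 1444}\right) \left(q + O\right) = \left(2011 + \frac{\left(1 - 51\right) + 1323}{21 \left(3 + 10\right) - 1444}\right) \left(-4558 + 2644\right) = \left(2011 + \frac{\left(1 - 51\right) + 1323}{21 \cdot 13 - 1444}\right) \left(-1914\right) = \left(2011 + \frac{-50 + 1323}{273 - 1444}\right) \left(-1914\right) = \left(2011 + \frac{1273}{-1171}\right) \left(-1914\right) = \left(2011 + 1273 \left(- \frac{1}{1171}\right)\right) \left(-1914\right) = \left(2011 - \frac{1273}{1171}\right) \left(-1914\right) = \frac{2353608}{1171} \left(-1914\right) = - \frac{4504805712}{1171}$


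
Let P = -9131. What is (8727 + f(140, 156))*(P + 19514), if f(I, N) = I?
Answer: 92066061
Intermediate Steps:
(8727 + f(140, 156))*(P + 19514) = (8727 + 140)*(-9131 + 19514) = 8867*10383 = 92066061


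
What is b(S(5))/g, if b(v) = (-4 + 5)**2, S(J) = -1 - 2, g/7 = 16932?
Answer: 1/118524 ≈ 8.4371e-6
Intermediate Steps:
g = 118524 (g = 7*16932 = 118524)
S(J) = -3
b(v) = 1 (b(v) = 1**2 = 1)
b(S(5))/g = 1/118524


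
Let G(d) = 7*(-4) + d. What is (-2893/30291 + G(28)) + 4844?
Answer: 146726711/30291 ≈ 4843.9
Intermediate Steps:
G(d) = -28 + d
(-2893/30291 + G(28)) + 4844 = (-2893/30291 + (-28 + 28)) + 4844 = (-2893*1/30291 + 0) + 4844 = (-2893/30291 + 0) + 4844 = -2893/30291 + 4844 = 146726711/30291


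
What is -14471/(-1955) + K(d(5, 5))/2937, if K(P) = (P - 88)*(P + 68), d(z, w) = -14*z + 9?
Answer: 40462262/5741835 ≈ 7.0469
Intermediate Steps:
d(z, w) = 9 - 14*z
K(P) = (-88 + P)*(68 + P)
-14471/(-1955) + K(d(5, 5))/2937 = -14471/(-1955) + (-5984 + (9 - 14*5)**2 - 20*(9 - 14*5))/2937 = -14471*(-1/1955) + (-5984 + (9 - 70)**2 - 20*(9 - 70))*(1/2937) = 14471/1955 + (-5984 + (-61)**2 - 20*(-61))*(1/2937) = 14471/1955 + (-5984 + 3721 + 1220)*(1/2937) = 14471/1955 - 1043*1/2937 = 14471/1955 - 1043/2937 = 40462262/5741835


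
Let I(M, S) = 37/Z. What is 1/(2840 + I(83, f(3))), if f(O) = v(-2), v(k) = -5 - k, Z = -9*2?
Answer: 18/51083 ≈ 0.00035237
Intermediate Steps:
Z = -18
f(O) = -3 (f(O) = -5 - 1*(-2) = -5 + 2 = -3)
I(M, S) = -37/18 (I(M, S) = 37/(-18) = 37*(-1/18) = -37/18)
1/(2840 + I(83, f(3))) = 1/(2840 - 37/18) = 1/(51083/18) = 18/51083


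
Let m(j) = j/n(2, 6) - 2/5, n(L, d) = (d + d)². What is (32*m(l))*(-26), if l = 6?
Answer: 4472/15 ≈ 298.13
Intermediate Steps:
n(L, d) = 4*d² (n(L, d) = (2*d)² = 4*d²)
m(j) = -⅖ + j/144 (m(j) = j/((4*6²)) - 2/5 = j/((4*36)) - 2*⅕ = j/144 - ⅖ = -⅖ + j/144)
(32*m(l))*(-26) = (32*(-⅖ + (1/144)*6))*(-26) = (32*(-⅖ + 1/24))*(-26) = (32*(-43/120))*(-26) = -172/15*(-26) = 4472/15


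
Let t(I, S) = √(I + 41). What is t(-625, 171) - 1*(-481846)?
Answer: 481846 + 2*I*√146 ≈ 4.8185e+5 + 24.166*I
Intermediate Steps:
t(I, S) = √(41 + I)
t(-625, 171) - 1*(-481846) = √(41 - 625) - 1*(-481846) = √(-584) + 481846 = 2*I*√146 + 481846 = 481846 + 2*I*√146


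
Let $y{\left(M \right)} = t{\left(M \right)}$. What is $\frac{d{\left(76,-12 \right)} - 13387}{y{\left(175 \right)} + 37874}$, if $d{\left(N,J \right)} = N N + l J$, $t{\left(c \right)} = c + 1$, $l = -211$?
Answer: $- \frac{5079}{38050} \approx -0.13348$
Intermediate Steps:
$t{\left(c \right)} = 1 + c$
$y{\left(M \right)} = 1 + M$
$d{\left(N,J \right)} = N^{2} - 211 J$ ($d{\left(N,J \right)} = N N - 211 J = N^{2} - 211 J$)
$\frac{d{\left(76,-12 \right)} - 13387}{y{\left(175 \right)} + 37874} = \frac{\left(76^{2} - -2532\right) - 13387}{\left(1 + 175\right) + 37874} = \frac{\left(5776 + 2532\right) - 13387}{176 + 37874} = \frac{8308 - 13387}{38050} = \left(-5079\right) \frac{1}{38050} = - \frac{5079}{38050}$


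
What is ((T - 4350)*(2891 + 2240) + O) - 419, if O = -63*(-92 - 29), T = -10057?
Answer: -73915113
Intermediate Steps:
O = 7623 (O = -63*(-121) = 7623)
((T - 4350)*(2891 + 2240) + O) - 419 = ((-10057 - 4350)*(2891 + 2240) + 7623) - 419 = (-14407*5131 + 7623) - 419 = (-73922317 + 7623) - 419 = -73914694 - 419 = -73915113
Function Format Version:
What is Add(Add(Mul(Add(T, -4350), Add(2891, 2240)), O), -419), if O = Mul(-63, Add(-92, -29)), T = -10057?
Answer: -73915113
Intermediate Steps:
O = 7623 (O = Mul(-63, -121) = 7623)
Add(Add(Mul(Add(T, -4350), Add(2891, 2240)), O), -419) = Add(Add(Mul(Add(-10057, -4350), Add(2891, 2240)), 7623), -419) = Add(Add(Mul(-14407, 5131), 7623), -419) = Add(Add(-73922317, 7623), -419) = Add(-73914694, -419) = -73915113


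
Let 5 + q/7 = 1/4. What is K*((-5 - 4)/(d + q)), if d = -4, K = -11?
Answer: -396/149 ≈ -2.6577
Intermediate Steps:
q = -133/4 (q = -35 + 7/4 = -133/4 ≈ -33.250)
K*((-5 - 4)/(d + q)) = -11*(-5 - 4)/(-4 - 133/4) = -11*(-9)/(-149/4) = -(-44)*(-9)/149 = -11*36/149 = -396/149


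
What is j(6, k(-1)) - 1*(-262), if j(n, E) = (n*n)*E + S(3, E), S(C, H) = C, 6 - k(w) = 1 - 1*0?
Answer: 445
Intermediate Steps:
k(w) = 5 (k(w) = 6 - (1 - 1*0) = 6 - (1 + 0) = 6 - 1*1 = 6 - 1 = 5)
j(n, E) = 3 + E*n² (j(n, E) = (n*n)*E + 3 = n²*E + 3 = E*n² + 3 = 3 + E*n²)
j(6, k(-1)) - 1*(-262) = (3 + 5*6²) - 1*(-262) = (3 + 5*36) + 262 = (3 + 180) + 262 = 183 + 262 = 445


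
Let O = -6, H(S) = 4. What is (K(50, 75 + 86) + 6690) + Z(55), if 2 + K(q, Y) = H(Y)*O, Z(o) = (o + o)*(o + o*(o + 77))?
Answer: 811314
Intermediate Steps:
Z(o) = 2*o*(o + o*(77 + o)) (Z(o) = (2*o)*(o + o*(77 + o)) = 2*o*(o + o*(77 + o)))
K(q, Y) = -26 (K(q, Y) = -2 + 4*(-6) = -2 - 24 = -26)
(K(50, 75 + 86) + 6690) + Z(55) = (-26 + 6690) + 2*55**2*(78 + 55) = 6664 + 2*3025*133 = 6664 + 804650 = 811314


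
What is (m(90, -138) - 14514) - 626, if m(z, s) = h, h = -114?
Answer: -15254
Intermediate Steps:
m(z, s) = -114
(m(90, -138) - 14514) - 626 = (-114 - 14514) - 626 = -14628 - 626 = -15254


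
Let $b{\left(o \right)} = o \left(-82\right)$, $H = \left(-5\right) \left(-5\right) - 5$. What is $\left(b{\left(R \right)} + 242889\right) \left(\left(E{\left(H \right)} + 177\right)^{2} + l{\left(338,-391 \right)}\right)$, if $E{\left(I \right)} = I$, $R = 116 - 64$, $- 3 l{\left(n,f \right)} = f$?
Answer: $\frac{27875695250}{3} \approx 9.2919 \cdot 10^{9}$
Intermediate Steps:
$H = 20$ ($H = 25 - 5 = 20$)
$l{\left(n,f \right)} = - \frac{f}{3}$
$R = 52$
$b{\left(o \right)} = - 82 o$
$\left(b{\left(R \right)} + 242889\right) \left(\left(E{\left(H \right)} + 177\right)^{2} + l{\left(338,-391 \right)}\right) = \left(\left(-82\right) 52 + 242889\right) \left(\left(20 + 177\right)^{2} - - \frac{391}{3}\right) = \left(-4264 + 242889\right) \left(197^{2} + \frac{391}{3}\right) = 238625 \left(38809 + \frac{391}{3}\right) = 238625 \cdot \frac{116818}{3} = \frac{27875695250}{3}$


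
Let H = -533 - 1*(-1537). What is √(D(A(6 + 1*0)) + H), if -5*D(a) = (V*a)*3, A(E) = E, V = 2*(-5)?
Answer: 4*√65 ≈ 32.249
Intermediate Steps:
V = -10
D(a) = 6*a (D(a) = -(-10*a)*3/5 = -(-6)*a = 6*a)
H = 1004 (H = -533 + 1537 = 1004)
√(D(A(6 + 1*0)) + H) = √(6*(6 + 1*0) + 1004) = √(6*(6 + 0) + 1004) = √(6*6 + 1004) = √(36 + 1004) = √1040 = 4*√65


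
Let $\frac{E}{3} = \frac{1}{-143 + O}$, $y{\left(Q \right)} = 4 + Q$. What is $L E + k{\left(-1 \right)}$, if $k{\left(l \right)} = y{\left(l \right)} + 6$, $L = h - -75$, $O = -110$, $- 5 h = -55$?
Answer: $\frac{2019}{253} \approx 7.9802$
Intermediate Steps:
$h = 11$ ($h = \left(- \frac{1}{5}\right) \left(-55\right) = 11$)
$L = 86$ ($L = 11 - -75 = 11 + 75 = 86$)
$E = - \frac{3}{253}$ ($E = \frac{3}{-143 - 110} = \frac{3}{-253} = 3 \left(- \frac{1}{253}\right) = - \frac{3}{253} \approx -0.011858$)
$k{\left(l \right)} = 10 + l$ ($k{\left(l \right)} = \left(4 + l\right) + 6 = 10 + l$)
$L E + k{\left(-1 \right)} = 86 \left(- \frac{3}{253}\right) + \left(10 - 1\right) = - \frac{258}{253} + 9 = \frac{2019}{253}$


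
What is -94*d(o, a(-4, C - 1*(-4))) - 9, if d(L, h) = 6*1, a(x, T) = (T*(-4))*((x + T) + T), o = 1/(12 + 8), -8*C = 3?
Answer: -573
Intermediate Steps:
C = -3/8 (C = -⅛*3 = -3/8 ≈ -0.37500)
o = 1/20 ≈ 0.050000
a(x, T) = -4*T*(x + 2*T) (a(x, T) = (-4*T)*((T + x) + T) = (-4*T)*(x + 2*T) = -4*T*(x + 2*T))
d(L, h) = 6
-94*d(o, a(-4, C - 1*(-4))) - 9 = -94*6 - 9 = -564 - 9 = -573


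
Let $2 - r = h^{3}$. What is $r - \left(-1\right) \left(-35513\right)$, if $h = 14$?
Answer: $-38255$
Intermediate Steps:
$r = -2742$ ($r = 2 - 14^{3} = 2 - 2744 = -2742$)
$r - \left(-1\right) \left(-35513\right) = -2742 - \left(-1\right) \left(-35513\right) = -2742 - 35513 = -38255$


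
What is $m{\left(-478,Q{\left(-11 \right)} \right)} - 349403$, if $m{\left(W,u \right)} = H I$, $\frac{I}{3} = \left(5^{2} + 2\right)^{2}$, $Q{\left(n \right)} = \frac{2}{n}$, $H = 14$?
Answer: $-318785$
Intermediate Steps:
$I = 2187$ ($I = 3 \left(5^{2} + 2\right)^{2} = 3 \left(25 + 2\right)^{2} = 3 \cdot 27^{2} = 3 \cdot 729 = 2187$)
$m{\left(W,u \right)} = 30618$ ($m{\left(W,u \right)} = 14 \cdot 2187 = 30618$)
$m{\left(-478,Q{\left(-11 \right)} \right)} - 349403 = 30618 - 349403 = -318785$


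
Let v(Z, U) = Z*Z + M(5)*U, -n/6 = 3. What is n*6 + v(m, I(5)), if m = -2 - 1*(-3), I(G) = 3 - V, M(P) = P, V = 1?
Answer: -97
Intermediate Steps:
n = -18 (n = -6*3 = -18)
I(G) = 2 (I(G) = 3 - 1*1 = 3 - 1 = 2)
m = 1 (m = -2 + 3 = 1)
v(Z, U) = Z**2 + 5*U (v(Z, U) = Z*Z + 5*U = Z**2 + 5*U)
n*6 + v(m, I(5)) = -18*6 + (1**2 + 5*2) = -108 + (1 + 10) = -108 + 11 = -97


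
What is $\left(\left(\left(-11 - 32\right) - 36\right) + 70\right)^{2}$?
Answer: $81$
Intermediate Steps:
$\left(\left(\left(-11 - 32\right) - 36\right) + 70\right)^{2} = \left(\left(-43 - 36\right) + 70\right)^{2} = \left(-79 + 70\right)^{2} = \left(-9\right)^{2} = 81$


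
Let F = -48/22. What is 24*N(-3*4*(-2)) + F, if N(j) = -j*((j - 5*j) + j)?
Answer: 456168/11 ≈ 41470.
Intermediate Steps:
F = -24/11 (F = -48*1/22 = -24/11 ≈ -2.1818)
N(j) = 3*j² (N(j) = -j*(-4*j + j) = -j*(-3*j) = -(-3)*j² = 3*j²)
24*N(-3*4*(-2)) + F = 24*(3*(-3*4*(-2))²) - 24/11 = 24*(3*(-12*(-2))²) - 24/11 = 24*(3*24²) - 24/11 = 24*(3*576) - 24/11 = 24*1728 - 24/11 = 41472 - 24/11 = 456168/11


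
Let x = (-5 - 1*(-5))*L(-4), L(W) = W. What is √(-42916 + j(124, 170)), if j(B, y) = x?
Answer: 2*I*√10729 ≈ 207.16*I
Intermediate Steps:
x = 0 (x = (-5 - 1*(-5))*(-4) = (-5 + 5)*(-4) = 0*(-4) = 0)
j(B, y) = 0
√(-42916 + j(124, 170)) = √(-42916 + 0) = √(-42916) = 2*I*√10729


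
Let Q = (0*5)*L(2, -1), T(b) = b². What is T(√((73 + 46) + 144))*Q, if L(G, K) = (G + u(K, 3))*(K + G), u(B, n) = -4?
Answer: 0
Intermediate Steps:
L(G, K) = (-4 + G)*(G + K) (L(G, K) = (G - 4)*(K + G) = (-4 + G)*(G + K))
Q = 0 (Q = (0*5)*(2² - 4*2 - 4*(-1) + 2*(-1)) = 0*(4 - 8 + 4 - 2) = 0*(-2) = 0)
T(√((73 + 46) + 144))*Q = (√((73 + 46) + 144))²*0 = (√(119 + 144))²*0 = (√263)²*0 = 263*0 = 0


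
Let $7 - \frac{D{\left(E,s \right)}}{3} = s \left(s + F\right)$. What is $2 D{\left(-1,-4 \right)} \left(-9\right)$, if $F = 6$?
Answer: $-810$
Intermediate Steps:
$D{\left(E,s \right)} = 21 - 3 s \left(6 + s\right)$ ($D{\left(E,s \right)} = 21 - 3 s \left(s + 6\right) = 21 - 3 s \left(6 + s\right)$)
$2 D{\left(-1,-4 \right)} \left(-9\right) = 2 \left(21 - -72 - 3 \left(-4\right)^{2}\right) \left(-9\right) = 2 \left(21 + 72 - 48\right) \left(-9\right) = 2 \cdot 45 \left(-9\right) = 90 \left(-9\right) = -810$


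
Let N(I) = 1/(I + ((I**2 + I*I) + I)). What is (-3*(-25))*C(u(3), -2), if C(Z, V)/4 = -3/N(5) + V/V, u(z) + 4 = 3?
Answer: -53700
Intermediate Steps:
u(z) = -1 (u(z) = -4 + 3 = -1)
N(I) = 1/(2*I + 2*I**2) (N(I) = 1/(I + ((I**2 + I**2) + I)) = 1/(I + (2*I**2 + I)) = 1/(I + (I + 2*I**2)) = 1/(2*I + 2*I**2))
C(Z, V) = -716 (C(Z, V) = 4*(-3/((1/2)/(5*(1 + 5))) + V/V) = 4*(-3/((1/2)*(1/5)/6) + 1) = 4*(-3/((1/2)*(1/5)*(1/6)) + 1) = 4*(-3/1/60 + 1) = 4*(-3*60 + 1) = 4*(-180 + 1) = 4*(-179) = -716)
(-3*(-25))*C(u(3), -2) = -3*(-25)*(-716) = 75*(-716) = -53700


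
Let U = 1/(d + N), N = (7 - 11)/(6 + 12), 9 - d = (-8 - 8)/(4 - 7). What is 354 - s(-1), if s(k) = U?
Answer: 10965/31 ≈ 353.71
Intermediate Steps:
d = 11/3 (d = 9 - (-8 - 8)/(4 - 7) = 9 - (-16)/(-3) = 9 - (-16)*(-1)/3 = 9 - 1*16/3 = 9 - 16/3 = 11/3 ≈ 3.6667)
N = -2/9 (N = -4/18 = -4*1/18 = -2/9 ≈ -0.22222)
U = 9/31 (U = 1/(11/3 - 2/9) = 1/(31/9) = 9/31 ≈ 0.29032)
s(k) = 9/31
354 - s(-1) = 354 - 1*9/31 = 354 - 9/31 = 10965/31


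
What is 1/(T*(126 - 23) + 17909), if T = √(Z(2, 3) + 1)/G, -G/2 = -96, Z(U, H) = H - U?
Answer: 330098688/5911737392783 - 9888*√2/5911737392783 ≈ 5.5835e-5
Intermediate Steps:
G = 192 (G = -2*(-96) = 192)
T = √2/192 (T = √((3 - 1*2) + 1)/192 = √((3 - 2) + 1)*(1/192) = √(1 + 1)*(1/192) = √2*(1/192) = √2/192 ≈ 0.0073657)
1/(T*(126 - 23) + 17909) = 1/((√2/192)*(126 - 23) + 17909) = 1/((√2/192)*103 + 17909) = 1/(103*√2/192 + 17909) = 1/(17909 + 103*√2/192)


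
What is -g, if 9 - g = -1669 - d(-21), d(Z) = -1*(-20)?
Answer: -1698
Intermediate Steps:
d(Z) = 20
g = 1698 (g = 9 - (-1669 - 1*20) = 9 - (-1669 - 20) = 9 - 1*(-1689) = 9 + 1689 = 1698)
-g = -1*1698 = -1698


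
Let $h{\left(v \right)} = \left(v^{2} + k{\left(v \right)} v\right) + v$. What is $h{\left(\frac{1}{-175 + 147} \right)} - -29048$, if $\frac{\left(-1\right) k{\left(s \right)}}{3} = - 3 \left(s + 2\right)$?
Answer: $\frac{11386555}{392} \approx 29047.0$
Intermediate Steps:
$k{\left(s \right)} = 18 + 9 s$ ($k{\left(s \right)} = - 3 \left(- 3 \left(s + 2\right)\right) = - 3 \left(- 3 \left(2 + s\right)\right) = - 3 \left(-6 - 3 s\right) = 18 + 9 s$)
$h{\left(v \right)} = v + v^{2} + v \left(18 + 9 v\right)$ ($h{\left(v \right)} = \left(v^{2} + \left(18 + 9 v\right) v\right) + v = \left(v^{2} + v \left(18 + 9 v\right)\right) + v = v + v^{2} + v \left(18 + 9 v\right)$)
$h{\left(\frac{1}{-175 + 147} \right)} - -29048 = \frac{19 + \frac{10}{-175 + 147}}{-175 + 147} - -29048 = \frac{19 + \frac{10}{-28}}{-28} + 29048 = - \frac{19 + 10 \left(- \frac{1}{28}\right)}{28} + 29048 = - \frac{19 - \frac{5}{14}}{28} + 29048 = \left(- \frac{1}{28}\right) \frac{261}{14} + 29048 = - \frac{261}{392} + 29048 = \frac{11386555}{392}$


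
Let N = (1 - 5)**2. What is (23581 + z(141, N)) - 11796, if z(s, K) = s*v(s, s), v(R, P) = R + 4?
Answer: 32230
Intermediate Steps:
v(R, P) = 4 + R
N = 16 (N = (-4)**2 = 16)
z(s, K) = s*(4 + s)
(23581 + z(141, N)) - 11796 = (23581 + 141*(4 + 141)) - 11796 = (23581 + 141*145) - 11796 = (23581 + 20445) - 11796 = 44026 - 11796 = 32230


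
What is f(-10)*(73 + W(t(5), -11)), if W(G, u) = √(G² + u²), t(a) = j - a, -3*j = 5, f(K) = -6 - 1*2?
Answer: -584 - 8*√1489/3 ≈ -686.90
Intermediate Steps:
f(K) = -8 (f(K) = -6 - 2 = -8)
j = -5/3 (j = -⅓*5 = -5/3 ≈ -1.6667)
t(a) = -5/3 - a
f(-10)*(73 + W(t(5), -11)) = -8*(73 + √((-5/3 - 1*5)² + (-11)²)) = -8*(73 + √((-5/3 - 5)² + 121)) = -8*(73 + √((-20/3)² + 121)) = -8*(73 + √(400/9 + 121)) = -8*(73 + √(1489/9)) = -8*(73 + √1489/3) = -584 - 8*√1489/3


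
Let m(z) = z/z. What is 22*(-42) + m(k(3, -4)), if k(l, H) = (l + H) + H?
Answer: -923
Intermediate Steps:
k(l, H) = l + 2*H (k(l, H) = (H + l) + H = l + 2*H)
m(z) = 1
22*(-42) + m(k(3, -4)) = 22*(-42) + 1 = -924 + 1 = -923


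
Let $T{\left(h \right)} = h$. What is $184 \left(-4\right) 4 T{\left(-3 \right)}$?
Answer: $8832$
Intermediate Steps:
$184 \left(-4\right) 4 T{\left(-3 \right)} = 184 \left(-4\right) 4 \left(-3\right) = 184 \left(\left(-16\right) \left(-3\right)\right) = 184 \cdot 48 = 8832$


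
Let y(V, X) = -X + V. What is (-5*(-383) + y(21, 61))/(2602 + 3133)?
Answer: 375/1147 ≈ 0.32694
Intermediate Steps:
y(V, X) = V - X
(-5*(-383) + y(21, 61))/(2602 + 3133) = (-5*(-383) + (21 - 1*61))/(2602 + 3133) = (1915 + (21 - 61))/5735 = (1915 - 40)*(1/5735) = 1875*(1/5735) = 375/1147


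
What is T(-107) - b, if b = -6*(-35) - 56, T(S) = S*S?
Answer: 11295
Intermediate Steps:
T(S) = S²
b = 154 (b = 210 - 56 = 154)
T(-107) - b = (-107)² - 1*154 = 11449 - 154 = 11295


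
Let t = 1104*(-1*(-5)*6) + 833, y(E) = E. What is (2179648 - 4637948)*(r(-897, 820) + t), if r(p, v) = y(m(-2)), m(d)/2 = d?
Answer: -83456826700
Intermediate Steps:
m(d) = 2*d
t = 33953 (t = 1104*(5*6) + 833 = 1104*30 + 833 = 33120 + 833 = 33953)
r(p, v) = -4 (r(p, v) = 2*(-2) = -4)
(2179648 - 4637948)*(r(-897, 820) + t) = (2179648 - 4637948)*(-4 + 33953) = -2458300*33949 = -83456826700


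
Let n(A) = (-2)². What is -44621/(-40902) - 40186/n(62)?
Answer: -205438661/20451 ≈ -10045.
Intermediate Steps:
n(A) = 4
-44621/(-40902) - 40186/n(62) = -44621/(-40902) - 40186/4 = -44621*(-1/40902) - 40186*¼ = 44621/40902 - 20093/2 = -205438661/20451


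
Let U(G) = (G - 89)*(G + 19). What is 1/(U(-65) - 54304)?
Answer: -1/47220 ≈ -2.1177e-5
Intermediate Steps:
U(G) = (-89 + G)*(19 + G)
1/(U(-65) - 54304) = 1/((-1691 + (-65)² - 70*(-65)) - 54304) = 1/((-1691 + 4225 + 4550) - 54304) = 1/(7084 - 54304) = 1/(-47220) = -1/47220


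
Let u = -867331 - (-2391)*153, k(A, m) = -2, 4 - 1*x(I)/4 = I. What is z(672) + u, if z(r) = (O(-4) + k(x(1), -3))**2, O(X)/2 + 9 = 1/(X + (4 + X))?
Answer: -2004351/4 ≈ -5.0109e+5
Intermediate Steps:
x(I) = 16 - 4*I
u = -501508 (u = -867331 - 1*(-365823) = -867331 + 365823 = -501508)
O(X) = -18 + 2/(4 + 2*X) (O(X) = -18 + 2/(X + (4 + X)) = -18 + 2/(4 + 2*X))
z(r) = 1681/4 (z(r) = ((-35 - 18*(-4))/(2 - 4) - 2)**2 = ((-35 + 72)/(-2) - 2)**2 = (-1/2*37 - 2)**2 = (-37/2 - 2)**2 = (-41/2)**2 = 1681/4)
z(672) + u = 1681/4 - 501508 = -2004351/4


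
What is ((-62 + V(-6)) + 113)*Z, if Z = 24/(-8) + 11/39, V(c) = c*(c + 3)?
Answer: -2438/13 ≈ -187.54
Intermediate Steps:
V(c) = c*(3 + c)
Z = -106/39 (Z = 24*(-⅛) + 11*(1/39) = -3 + 11/39 = -106/39 ≈ -2.7179)
((-62 + V(-6)) + 113)*Z = ((-62 - 6*(3 - 6)) + 113)*(-106/39) = ((-62 - 6*(-3)) + 113)*(-106/39) = ((-62 + 18) + 113)*(-106/39) = (-44 + 113)*(-106/39) = 69*(-106/39) = -2438/13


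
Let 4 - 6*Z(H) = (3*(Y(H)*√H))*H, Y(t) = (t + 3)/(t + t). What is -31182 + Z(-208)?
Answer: -93544/3 + 205*I*√13 ≈ -31181.0 + 739.14*I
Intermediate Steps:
Y(t) = (3 + t)/(2*t) (Y(t) = (3 + t)/((2*t)) = (3 + t)*(1/(2*t)) = (3 + t)/(2*t))
Z(H) = ⅔ - √H*(3 + H)/4 (Z(H) = ⅔ - 3*(((3 + H)/(2*H))*√H)*H/6 = ⅔ - 3*((3 + H)/(2*√H))*H/6 = ⅔ - 3*(3 + H)/(2*√H)*H/6 = ⅔ - √H*(3 + H)/4)
-31182 + Z(-208) = -31182 + (⅔ - √(-208)*(3 - 208)/4) = -31182 + (⅔ - ¼*4*I*√13*(-205)) = -31182 + (⅔ + 205*I*√13) = -93544/3 + 205*I*√13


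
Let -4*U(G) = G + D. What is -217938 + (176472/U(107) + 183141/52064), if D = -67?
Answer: -61326623559/260320 ≈ -2.3558e+5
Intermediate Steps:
U(G) = 67/4 - G/4 (U(G) = -(G - 67)/4 = -(-67 + G)/4 = 67/4 - G/4)
-217938 + (176472/U(107) + 183141/52064) = -217938 + (176472/(67/4 - 1/4*107) + 183141/52064) = -217938 + (176472/(67/4 - 107/4) + 183141*(1/52064)) = -217938 + (176472/(-10) + 183141/52064) = -217938 + (176472*(-1/10) + 183141/52064) = -217938 + (-88236/5 + 183141/52064) = -217938 - 4593003399/260320 = -61326623559/260320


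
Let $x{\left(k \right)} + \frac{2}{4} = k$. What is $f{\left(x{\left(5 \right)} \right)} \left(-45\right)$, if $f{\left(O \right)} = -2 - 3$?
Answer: $225$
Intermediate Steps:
$x{\left(k \right)} = - \frac{1}{2} + k$
$f{\left(O \right)} = -5$
$f{\left(x{\left(5 \right)} \right)} \left(-45\right) = \left(-5\right) \left(-45\right) = 225$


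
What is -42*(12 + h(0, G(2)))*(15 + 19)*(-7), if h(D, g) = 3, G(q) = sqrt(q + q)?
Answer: 149940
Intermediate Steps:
G(q) = sqrt(2)*sqrt(q) (G(q) = sqrt(2*q) = sqrt(2)*sqrt(q))
-42*(12 + h(0, G(2)))*(15 + 19)*(-7) = -42*(12 + 3)*(15 + 19)*(-7) = -630*34*(-7) = -42*510*(-7) = -21420*(-7) = 149940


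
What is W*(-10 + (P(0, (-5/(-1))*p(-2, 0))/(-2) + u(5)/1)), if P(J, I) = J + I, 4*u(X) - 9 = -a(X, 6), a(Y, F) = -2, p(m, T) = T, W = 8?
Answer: -58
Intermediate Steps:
u(X) = 11/4 (u(X) = 9/4 + (-1*(-2))/4 = 9/4 + (¼)*2 = 9/4 + ½ = 11/4)
P(J, I) = I + J
W*(-10 + (P(0, (-5/(-1))*p(-2, 0))/(-2) + u(5)/1)) = 8*(-10 + ((-5/(-1)*0 + 0)/(-2) + (11/4)/1)) = 8*(-10 + ((-5*(-1)*0 + 0)*(-½) + (11/4)*1)) = 8*(-10 + ((5*0 + 0)*(-½) + 11/4)) = 8*(-10 + ((0 + 0)*(-½) + 11/4)) = 8*(-10 + (0*(-½) + 11/4)) = 8*(-10 + (0 + 11/4)) = 8*(-10 + 11/4) = 8*(-29/4) = -58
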